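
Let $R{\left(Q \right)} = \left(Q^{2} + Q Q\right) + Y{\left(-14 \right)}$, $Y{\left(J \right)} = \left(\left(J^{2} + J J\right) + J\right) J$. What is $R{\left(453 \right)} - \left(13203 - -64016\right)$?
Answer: $327907$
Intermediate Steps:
$Y{\left(J \right)} = J \left(J + 2 J^{2}\right)$ ($Y{\left(J \right)} = \left(\left(J^{2} + J^{2}\right) + J\right) J = \left(2 J^{2} + J\right) J = \left(J + 2 J^{2}\right) J = J \left(J + 2 J^{2}\right)$)
$R{\left(Q \right)} = -5292 + 2 Q^{2}$ ($R{\left(Q \right)} = \left(Q^{2} + Q Q\right) + \left(-14\right)^{2} \left(1 + 2 \left(-14\right)\right) = \left(Q^{2} + Q^{2}\right) + 196 \left(1 - 28\right) = 2 Q^{2} + 196 \left(-27\right) = 2 Q^{2} - 5292 = -5292 + 2 Q^{2}$)
$R{\left(453 \right)} - \left(13203 - -64016\right) = \left(-5292 + 2 \cdot 453^{2}\right) - \left(13203 - -64016\right) = \left(-5292 + 2 \cdot 205209\right) - \left(13203 + 64016\right) = \left(-5292 + 410418\right) - 77219 = 405126 - 77219 = 327907$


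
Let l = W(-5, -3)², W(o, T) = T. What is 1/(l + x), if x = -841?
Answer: -1/832 ≈ -0.0012019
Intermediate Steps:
l = 9 (l = (-3)² = 9)
1/(l + x) = 1/(9 - 841) = 1/(-832) = -1/832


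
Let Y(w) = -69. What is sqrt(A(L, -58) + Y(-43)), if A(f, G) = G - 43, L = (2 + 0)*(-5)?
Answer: I*sqrt(170) ≈ 13.038*I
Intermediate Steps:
L = -10 (L = 2*(-5) = -10)
A(f, G) = -43 + G
sqrt(A(L, -58) + Y(-43)) = sqrt((-43 - 58) - 69) = sqrt(-101 - 69) = sqrt(-170) = I*sqrt(170)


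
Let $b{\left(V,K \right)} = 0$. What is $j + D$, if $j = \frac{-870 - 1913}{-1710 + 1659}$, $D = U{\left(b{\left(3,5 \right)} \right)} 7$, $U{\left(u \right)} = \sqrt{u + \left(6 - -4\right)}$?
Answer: $\frac{2783}{51} + 7 \sqrt{10} \approx 76.705$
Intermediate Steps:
$U{\left(u \right)} = \sqrt{10 + u}$ ($U{\left(u \right)} = \sqrt{u + \left(6 + 4\right)} = \sqrt{u + 10} = \sqrt{10 + u}$)
$D = 7 \sqrt{10}$ ($D = \sqrt{10 + 0} \cdot 7 = \sqrt{10} \cdot 7 = 7 \sqrt{10} \approx 22.136$)
$j = \frac{2783}{51}$ ($j = - \frac{2783}{-51} = \left(-2783\right) \left(- \frac{1}{51}\right) = \frac{2783}{51} \approx 54.569$)
$j + D = \frac{2783}{51} + 7 \sqrt{10}$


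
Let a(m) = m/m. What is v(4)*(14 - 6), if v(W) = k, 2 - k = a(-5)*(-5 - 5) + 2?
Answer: 80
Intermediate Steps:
a(m) = 1
k = 10 (k = 2 - (1*(-5 - 5) + 2) = 2 - (1*(-10) + 2) = 2 - (-10 + 2) = 2 - 1*(-8) = 2 + 8 = 10)
v(W) = 10
v(4)*(14 - 6) = 10*(14 - 6) = 10*8 = 80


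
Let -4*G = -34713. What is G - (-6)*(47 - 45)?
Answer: 34761/4 ≈ 8690.3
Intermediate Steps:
G = 34713/4 (G = -¼*(-34713) = 34713/4 ≈ 8678.3)
G - (-6)*(47 - 45) = 34713/4 - (-6)*(47 - 45) = 34713/4 - (-6)*2 = 34713/4 - 1*(-12) = 34713/4 + 12 = 34761/4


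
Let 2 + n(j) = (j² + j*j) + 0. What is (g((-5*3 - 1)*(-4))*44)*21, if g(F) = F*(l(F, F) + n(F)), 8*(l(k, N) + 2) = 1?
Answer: 484212960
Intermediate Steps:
l(k, N) = -15/8 (l(k, N) = -2 + (⅛)*1 = -2 + ⅛ = -15/8)
n(j) = -2 + 2*j² (n(j) = -2 + ((j² + j*j) + 0) = -2 + ((j² + j²) + 0) = -2 + (2*j² + 0) = -2 + 2*j²)
g(F) = F*(-31/8 + 2*F²) (g(F) = F*(-15/8 + (-2 + 2*F²)) = F*(-31/8 + 2*F²))
(g((-5*3 - 1)*(-4))*44)*21 = ((((-5*3 - 1)*(-4))*(-31 + 16*((-5*3 - 1)*(-4))²)/8)*44)*21 = ((((-15 - 1)*(-4))*(-31 + 16*((-15 - 1)*(-4))²)/8)*44)*21 = (((-16*(-4))*(-31 + 16*(-16*(-4))²)/8)*44)*21 = (((⅛)*64*(-31 + 16*64²))*44)*21 = (((⅛)*64*(-31 + 16*4096))*44)*21 = (((⅛)*64*(-31 + 65536))*44)*21 = (((⅛)*64*65505)*44)*21 = (524040*44)*21 = 23057760*21 = 484212960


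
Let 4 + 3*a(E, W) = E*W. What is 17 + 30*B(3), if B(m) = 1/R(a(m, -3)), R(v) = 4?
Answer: 49/2 ≈ 24.500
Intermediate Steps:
a(E, W) = -4/3 + E*W/3 (a(E, W) = -4/3 + (E*W)/3 = -4/3 + E*W/3)
B(m) = 1/4
17 + 30*B(3) = 17 + 30*(1/4) = 17 + 15/2 = 49/2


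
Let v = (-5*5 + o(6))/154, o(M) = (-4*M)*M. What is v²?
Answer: 28561/23716 ≈ 1.2043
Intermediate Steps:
o(M) = -4*M²
v = -169/154 (v = (-5*5 - 4*6²)/154 = (-25 - 4*36)*(1/154) = (-25 - 144)*(1/154) = -169*1/154 = -169/154 ≈ -1.0974)
v² = (-169/154)² = 28561/23716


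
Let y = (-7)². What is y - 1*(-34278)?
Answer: 34327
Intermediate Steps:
y = 49
y - 1*(-34278) = 49 - 1*(-34278) = 49 + 34278 = 34327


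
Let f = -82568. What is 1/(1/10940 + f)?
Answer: -10940/903293919 ≈ -1.2111e-5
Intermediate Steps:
1/(1/10940 + f) = 1/(1/10940 - 82568) = 1/(-903293919/10940) = -10940/903293919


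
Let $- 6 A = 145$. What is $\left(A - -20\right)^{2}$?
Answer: $\frac{625}{36} \approx 17.361$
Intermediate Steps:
$A = - \frac{145}{6}$ ($A = \left(- \frac{1}{6}\right) 145 = - \frac{145}{6} \approx -24.167$)
$\left(A - -20\right)^{2} = \left(- \frac{145}{6} - -20\right)^{2} = \left(- \frac{145}{6} + 20\right)^{2} = \left(- \frac{25}{6}\right)^{2} = \frac{625}{36}$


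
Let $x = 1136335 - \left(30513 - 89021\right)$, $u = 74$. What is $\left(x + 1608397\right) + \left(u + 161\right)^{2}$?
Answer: $2858465$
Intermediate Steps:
$x = 1194843$ ($x = 1136335 - -58508 = 1136335 + 58508 = 1194843$)
$\left(x + 1608397\right) + \left(u + 161\right)^{2} = \left(1194843 + 1608397\right) + \left(74 + 161\right)^{2} = 2803240 + 235^{2} = 2803240 + 55225 = 2858465$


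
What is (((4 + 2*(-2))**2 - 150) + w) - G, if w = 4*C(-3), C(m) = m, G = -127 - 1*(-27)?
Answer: -62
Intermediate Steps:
G = -100 (G = -127 + 27 = -100)
w = -12 (w = 4*(-3) = -12)
(((4 + 2*(-2))**2 - 150) + w) - G = (((4 + 2*(-2))**2 - 150) - 12) - 1*(-100) = (((4 - 4)**2 - 150) - 12) + 100 = ((0**2 - 150) - 12) + 100 = ((0 - 150) - 12) + 100 = (-150 - 12) + 100 = -162 + 100 = -62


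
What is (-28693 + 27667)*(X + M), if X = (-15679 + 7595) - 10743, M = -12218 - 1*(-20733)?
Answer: 10580112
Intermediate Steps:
M = 8515 (M = -12218 + 20733 = 8515)
X = -18827 (X = -8084 - 10743 = -18827)
(-28693 + 27667)*(X + M) = (-28693 + 27667)*(-18827 + 8515) = -1026*(-10312) = 10580112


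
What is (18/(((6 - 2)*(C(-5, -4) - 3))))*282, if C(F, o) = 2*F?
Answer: -1269/13 ≈ -97.615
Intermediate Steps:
(18/(((6 - 2)*(C(-5, -4) - 3))))*282 = (18/(((6 - 2)*(2*(-5) - 3))))*282 = (18/((4*(-10 - 3))))*282 = (18/((4*(-13))))*282 = (18/(-52))*282 = (18*(-1/52))*282 = -9/26*282 = -1269/13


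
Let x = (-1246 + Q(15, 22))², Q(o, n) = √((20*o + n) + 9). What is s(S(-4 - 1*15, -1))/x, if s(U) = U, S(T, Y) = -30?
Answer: -3105694/160618551615 - 4984*√331/160618551615 ≈ -1.9900e-5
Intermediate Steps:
Q(o, n) = √(9 + n + 20*o) (Q(o, n) = √((n + 20*o) + 9) = √(9 + n + 20*o))
x = (-1246 + √331)² (x = (-1246 + √(9 + 22 + 20*15))² = (-1246 + √(9 + 22 + 300))² = (-1246 + √331)² ≈ 1.5075e+6)
s(S(-4 - 1*15, -1))/x = -30/(1246 - √331)²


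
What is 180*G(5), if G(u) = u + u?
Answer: 1800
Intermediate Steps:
G(u) = 2*u
180*G(5) = 180*(2*5) = 180*10 = 1800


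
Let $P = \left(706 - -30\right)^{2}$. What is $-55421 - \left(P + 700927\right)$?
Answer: $-1298044$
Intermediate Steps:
$P = 541696$ ($P = \left(706 + 30\right)^{2} = 736^{2} = 541696$)
$-55421 - \left(P + 700927\right) = -55421 - \left(541696 + 700927\right) = -55421 - 1242623 = -1298044$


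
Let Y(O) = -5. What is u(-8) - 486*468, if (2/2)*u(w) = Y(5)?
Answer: -227453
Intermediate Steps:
u(w) = -5
u(-8) - 486*468 = -5 - 486*468 = -5 - 227448 = -227453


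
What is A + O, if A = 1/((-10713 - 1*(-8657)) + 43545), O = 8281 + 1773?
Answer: 417130407/41489 ≈ 10054.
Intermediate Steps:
O = 10054
A = 1/41489 (A = 1/((-10713 + 8657) + 43545) = 1/(-2056 + 43545) = 1/41489 ≈ 2.4103e-5)
A + O = 1/41489 + 10054 = 417130407/41489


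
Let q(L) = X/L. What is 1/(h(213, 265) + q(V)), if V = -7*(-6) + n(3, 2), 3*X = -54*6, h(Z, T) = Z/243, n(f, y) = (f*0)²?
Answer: -567/961 ≈ -0.59001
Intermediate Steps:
n(f, y) = 0 (n(f, y) = 0² = 0)
h(Z, T) = Z/243 (h(Z, T) = Z*(1/243) = Z/243)
X = -108 (X = (-54*6)/3 = (⅓)*(-324) = -108)
V = 42 (V = -7*(-6) + 0 = 42 + 0 = 42)
q(L) = -108/L
1/(h(213, 265) + q(V)) = 1/((1/243)*213 - 108/42) = 1/(71/81 - 108*1/42) = 1/(71/81 - 18/7) = 1/(-961/567) = -567/961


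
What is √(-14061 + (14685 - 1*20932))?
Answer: 2*I*√5077 ≈ 142.51*I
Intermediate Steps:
√(-14061 + (14685 - 1*20932)) = √(-14061 + (14685 - 20932)) = √(-14061 - 6247) = √(-20308) = 2*I*√5077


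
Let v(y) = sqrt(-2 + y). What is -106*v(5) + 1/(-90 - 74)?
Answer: -1/164 - 106*sqrt(3) ≈ -183.60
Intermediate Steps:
-106*v(5) + 1/(-90 - 74) = -106*sqrt(-2 + 5) + 1/(-90 - 74) = -106*sqrt(3) + 1/(-164) = -106*sqrt(3) - 1/164 = -1/164 - 106*sqrt(3)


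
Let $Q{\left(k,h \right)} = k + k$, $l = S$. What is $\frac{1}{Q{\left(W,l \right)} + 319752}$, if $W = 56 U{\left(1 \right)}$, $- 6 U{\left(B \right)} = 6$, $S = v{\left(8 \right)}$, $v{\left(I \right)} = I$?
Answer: $\frac{1}{319640} \approx 3.1285 \cdot 10^{-6}$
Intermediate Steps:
$S = 8$
$U{\left(B \right)} = -1$ ($U{\left(B \right)} = \left(- \frac{1}{6}\right) 6 = -1$)
$l = 8$
$W = -56$ ($W = 56 \left(-1\right) = -56$)
$Q{\left(k,h \right)} = 2 k$
$\frac{1}{Q{\left(W,l \right)} + 319752} = \frac{1}{2 \left(-56\right) + 319752} = \frac{1}{-112 + 319752} = \frac{1}{319640}$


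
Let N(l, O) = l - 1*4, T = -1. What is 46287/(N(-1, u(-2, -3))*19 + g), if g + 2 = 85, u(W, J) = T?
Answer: -15429/4 ≈ -3857.3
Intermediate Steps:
u(W, J) = -1
N(l, O) = -4 + l (N(l, O) = l - 4 = -4 + l)
g = 83 (g = -2 + 85 = 83)
46287/(N(-1, u(-2, -3))*19 + g) = 46287/((-4 - 1)*19 + 83) = 46287/(-5*19 + 83) = 46287/(-95 + 83) = 46287/(-12) = 46287*(-1/12) = -15429/4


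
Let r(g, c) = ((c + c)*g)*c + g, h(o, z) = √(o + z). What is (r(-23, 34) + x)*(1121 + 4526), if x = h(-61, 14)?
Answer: -300414753 + 5647*I*√47 ≈ -3.0041e+8 + 38714.0*I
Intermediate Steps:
x = I*√47 (x = √(-61 + 14) = √(-47) = I*√47 ≈ 6.8557*I)
r(g, c) = g + 2*g*c² (r(g, c) = ((2*c)*g)*c + g = (2*c*g)*c + g = 2*g*c² + g = g + 2*g*c²)
(r(-23, 34) + x)*(1121 + 4526) = (-23*(1 + 2*34²) + I*√47)*(1121 + 4526) = (-23*(1 + 2*1156) + I*√47)*5647 = (-23*(1 + 2312) + I*√47)*5647 = (-23*2313 + I*√47)*5647 = (-53199 + I*√47)*5647 = -300414753 + 5647*I*√47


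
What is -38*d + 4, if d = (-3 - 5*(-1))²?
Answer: -148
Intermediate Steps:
d = 4 (d = (-3 + 5)² = 2² = 4)
-38*d + 4 = -38*4 + 4 = -152 + 4 = -148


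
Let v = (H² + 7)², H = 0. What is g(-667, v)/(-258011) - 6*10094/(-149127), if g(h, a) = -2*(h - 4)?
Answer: 5142016590/12825468799 ≈ 0.40092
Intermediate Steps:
v = 49 (v = (0² + 7)² = (0 + 7)² = 7² = 49)
g(h, a) = 8 - 2*h (g(h, a) = -2*(-4 + h) = 8 - 2*h)
g(-667, v)/(-258011) - 6*10094/(-149127) = (8 - 2*(-667))/(-258011) - 6*10094/(-149127) = (8 + 1334)*(-1/258011) - 60564*(-1/149127) = 1342*(-1/258011) + 20188/49709 = -1342/258011 + 20188/49709 = 5142016590/12825468799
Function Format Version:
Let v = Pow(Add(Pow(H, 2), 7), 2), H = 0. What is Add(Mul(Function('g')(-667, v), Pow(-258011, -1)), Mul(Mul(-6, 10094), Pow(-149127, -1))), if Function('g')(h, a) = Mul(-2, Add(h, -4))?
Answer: Rational(5142016590, 12825468799) ≈ 0.40092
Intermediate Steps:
v = 49 (v = Pow(Add(Pow(0, 2), 7), 2) = Pow(Add(0, 7), 2) = Pow(7, 2) = 49)
Function('g')(h, a) = Add(8, Mul(-2, h)) (Function('g')(h, a) = Mul(-2, Add(-4, h)) = Add(8, Mul(-2, h)))
Add(Mul(Function('g')(-667, v), Pow(-258011, -1)), Mul(Mul(-6, 10094), Pow(-149127, -1))) = Add(Mul(Add(8, Mul(-2, -667)), Pow(-258011, -1)), Mul(Mul(-6, 10094), Pow(-149127, -1))) = Add(Mul(Add(8, 1334), Rational(-1, 258011)), Mul(-60564, Rational(-1, 149127))) = Add(Mul(1342, Rational(-1, 258011)), Rational(20188, 49709)) = Add(Rational(-1342, 258011), Rational(20188, 49709)) = Rational(5142016590, 12825468799)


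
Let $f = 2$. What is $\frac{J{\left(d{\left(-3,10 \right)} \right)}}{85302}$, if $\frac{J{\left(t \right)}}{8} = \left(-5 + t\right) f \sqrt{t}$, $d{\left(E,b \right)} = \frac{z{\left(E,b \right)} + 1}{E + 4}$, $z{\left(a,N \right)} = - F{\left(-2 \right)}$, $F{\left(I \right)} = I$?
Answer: $- \frac{16 \sqrt{3}}{42651} \approx -0.00064976$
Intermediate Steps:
$z{\left(a,N \right)} = 2$ ($z{\left(a,N \right)} = \left(-1\right) \left(-2\right) = 2$)
$d{\left(E,b \right)} = \frac{3}{4 + E}$ ($d{\left(E,b \right)} = \frac{2 + 1}{E + 4} = \frac{3}{4 + E}$)
$J{\left(t \right)} = 8 \sqrt{t} \left(-10 + 2 t\right)$ ($J{\left(t \right)} = 8 \left(-5 + t\right) 2 \sqrt{t} = 8 \left(-10 + 2 t\right) \sqrt{t} = 8 \sqrt{t} \left(-10 + 2 t\right)$)
$\frac{J{\left(d{\left(-3,10 \right)} \right)}}{85302} = \frac{16 \sqrt{\frac{3}{4 - 3}} \left(-5 + \frac{3}{4 - 3}\right)}{85302} = 16 \sqrt{\frac{3}{1}} \left(-5 + \frac{3}{1}\right) \frac{1}{85302} = 16 \sqrt{3 \cdot 1} \left(-5 + 3 \cdot 1\right) \frac{1}{85302} = 16 \sqrt{3} \left(-5 + 3\right) \frac{1}{85302} = 16 \sqrt{3} \left(-2\right) \frac{1}{85302} = - 32 \sqrt{3} \cdot \frac{1}{85302} = - \frac{16 \sqrt{3}}{42651}$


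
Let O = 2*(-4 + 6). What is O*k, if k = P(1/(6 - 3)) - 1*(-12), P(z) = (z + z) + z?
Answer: 52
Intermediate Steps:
P(z) = 3*z (P(z) = 2*z + z = 3*z)
O = 4 (O = 2*2 = 4)
k = 13 (k = 3/(6 - 3) - 1*(-12) = 3/3 + 12 = 3*(1/3) + 12 = 1 + 12 = 13)
O*k = 4*13 = 52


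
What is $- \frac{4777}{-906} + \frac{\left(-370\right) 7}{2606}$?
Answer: $\frac{5051161}{1180518} \approx 4.2788$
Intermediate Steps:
$- \frac{4777}{-906} + \frac{\left(-370\right) 7}{2606} = \left(-4777\right) \left(- \frac{1}{906}\right) - \frac{1295}{1303} = \frac{4777}{906} - \frac{1295}{1303} = \frac{5051161}{1180518}$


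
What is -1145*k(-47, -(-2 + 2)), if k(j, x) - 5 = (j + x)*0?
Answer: -5725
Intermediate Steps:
k(j, x) = 5 (k(j, x) = 5 + (j + x)*0 = 5 + 0 = 5)
-1145*k(-47, -(-2 + 2)) = -1145*5 = -5725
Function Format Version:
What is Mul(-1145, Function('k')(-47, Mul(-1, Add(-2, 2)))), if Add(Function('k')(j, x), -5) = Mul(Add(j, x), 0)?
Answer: -5725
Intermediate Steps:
Function('k')(j, x) = 5 (Function('k')(j, x) = Add(5, Mul(Add(j, x), 0)) = Add(5, 0) = 5)
Mul(-1145, Function('k')(-47, Mul(-1, Add(-2, 2)))) = Mul(-1145, 5) = -5725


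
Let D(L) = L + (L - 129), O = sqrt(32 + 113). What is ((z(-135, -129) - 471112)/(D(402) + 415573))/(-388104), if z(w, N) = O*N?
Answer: 58889/20193439224 + 43*sqrt(145)/53849171264 ≈ 2.9259e-6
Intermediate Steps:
O = sqrt(145) ≈ 12.042
D(L) = -129 + 2*L (D(L) = L + (-129 + L) = -129 + 2*L)
z(w, N) = N*sqrt(145) (z(w, N) = sqrt(145)*N = N*sqrt(145))
((z(-135, -129) - 471112)/(D(402) + 415573))/(-388104) = ((-129*sqrt(145) - 471112)/((-129 + 2*402) + 415573))/(-388104) = ((-471112 - 129*sqrt(145))/((-129 + 804) + 415573))*(-1/388104) = ((-471112 - 129*sqrt(145))/(675 + 415573))*(-1/388104) = ((-471112 - 129*sqrt(145))/416248)*(-1/388104) = ((-471112 - 129*sqrt(145))*(1/416248))*(-1/388104) = (-58889/52031 - 129*sqrt(145)/416248)*(-1/388104) = 58889/20193439224 + 43*sqrt(145)/53849171264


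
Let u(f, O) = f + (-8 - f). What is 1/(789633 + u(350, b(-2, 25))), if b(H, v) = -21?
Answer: 1/789625 ≈ 1.2664e-6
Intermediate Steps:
u(f, O) = -8
1/(789633 + u(350, b(-2, 25))) = 1/(789633 - 8) = 1/789625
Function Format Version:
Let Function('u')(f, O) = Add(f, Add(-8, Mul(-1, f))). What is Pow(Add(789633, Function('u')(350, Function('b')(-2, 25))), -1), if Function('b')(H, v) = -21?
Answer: Rational(1, 789625) ≈ 1.2664e-6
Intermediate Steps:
Function('u')(f, O) = -8
Pow(Add(789633, Function('u')(350, Function('b')(-2, 25))), -1) = Pow(Add(789633, -8), -1) = Pow(789625, -1) = Rational(1, 789625)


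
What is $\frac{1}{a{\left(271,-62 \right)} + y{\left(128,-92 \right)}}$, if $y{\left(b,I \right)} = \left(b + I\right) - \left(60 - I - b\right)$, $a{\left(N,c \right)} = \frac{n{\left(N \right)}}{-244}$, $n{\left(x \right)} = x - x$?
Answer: $\frac{1}{12} \approx 0.083333$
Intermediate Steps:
$n{\left(x \right)} = 0$
$a{\left(N,c \right)} = 0$ ($a{\left(N,c \right)} = \frac{0}{-244} = 0 \left(- \frac{1}{244}\right) = 0$)
$y{\left(b,I \right)} = -60 + 2 I + 2 b$ ($y{\left(b,I \right)} = \left(I + b\right) + \left(-60 + I + b\right) = -60 + 2 I + 2 b$)
$\frac{1}{a{\left(271,-62 \right)} + y{\left(128,-92 \right)}} = \frac{1}{0 + \left(-60 + 2 \left(-92\right) + 2 \cdot 128\right)} = \frac{1}{0 - -12} = \frac{1}{0 + 12} = \frac{1}{12}$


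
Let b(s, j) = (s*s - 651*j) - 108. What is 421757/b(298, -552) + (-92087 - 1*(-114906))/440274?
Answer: 97956324365/98631942576 ≈ 0.99315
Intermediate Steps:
b(s, j) = -108 + s**2 - 651*j (b(s, j) = (s**2 - 651*j) - 108 = -108 + s**2 - 651*j)
421757/b(298, -552) + (-92087 - 1*(-114906))/440274 = 421757/(-108 + 298**2 - 651*(-552)) + (-92087 - 1*(-114906))/440274 = 421757/(-108 + 88804 + 359352) + (-92087 + 114906)*(1/440274) = 421757/448048 + 22819*(1/440274) = 421757*(1/448048) + 22819/440274 = 421757/448048 + 22819/440274 = 97956324365/98631942576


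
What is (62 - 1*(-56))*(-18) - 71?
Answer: -2195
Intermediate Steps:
(62 - 1*(-56))*(-18) - 71 = (62 + 56)*(-18) - 71 = 118*(-18) - 71 = -2124 - 71 = -2195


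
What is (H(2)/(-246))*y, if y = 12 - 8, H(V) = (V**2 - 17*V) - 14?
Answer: 88/123 ≈ 0.71545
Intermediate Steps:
H(V) = -14 + V**2 - 17*V
y = 4
(H(2)/(-246))*y = ((-14 + 2**2 - 17*2)/(-246))*4 = ((-14 + 4 - 34)*(-1/246))*4 = -44*(-1/246)*4 = (22/123)*4 = 88/123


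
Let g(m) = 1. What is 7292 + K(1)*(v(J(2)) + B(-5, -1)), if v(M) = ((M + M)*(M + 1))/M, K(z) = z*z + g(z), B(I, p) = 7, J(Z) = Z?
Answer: 7318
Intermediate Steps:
K(z) = 1 + z² (K(z) = z*z + 1 = z² + 1 = 1 + z²)
v(M) = 2 + 2*M (v(M) = ((2*M)*(1 + M))/M = (2*M*(1 + M))/M = 2 + 2*M)
7292 + K(1)*(v(J(2)) + B(-5, -1)) = 7292 + (1 + 1²)*((2 + 2*2) + 7) = 7292 + (1 + 1)*((2 + 4) + 7) = 7292 + 2*(6 + 7) = 7292 + 2*13 = 7292 + 26 = 7318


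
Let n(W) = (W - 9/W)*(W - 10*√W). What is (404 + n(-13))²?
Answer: 1575248/13 + 1804800*I*√13/13 ≈ 1.2117e+5 + 5.0056e+5*I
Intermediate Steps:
n(W) = (W - 10*√W)*(W - 9/W)
(404 + n(-13))² = (404 + (-9 + (-13)² - (-130)*I*√13 + 90/√(-13)))² = (404 + (-9 + 169 - (-130)*I*√13 + 90*(-I*√13/13)))² = (404 + (-9 + 169 + 130*I*√13 - 90*I*√13/13))² = (404 + (160 + 1600*I*√13/13))² = (564 + 1600*I*√13/13)²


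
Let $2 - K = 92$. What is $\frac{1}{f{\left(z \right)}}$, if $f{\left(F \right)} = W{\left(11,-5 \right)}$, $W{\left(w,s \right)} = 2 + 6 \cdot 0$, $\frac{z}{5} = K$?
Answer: $\frac{1}{2} \approx 0.5$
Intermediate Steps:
$K = -90$ ($K = 2 - 92 = -90$)
$z = -450$ ($z = 5 \left(-90\right) = -450$)
$W{\left(w,s \right)} = 2$ ($W{\left(w,s \right)} = 2 + 0 = 2$)
$f{\left(F \right)} = 2$
$\frac{1}{f{\left(z \right)}} = \frac{1}{2}$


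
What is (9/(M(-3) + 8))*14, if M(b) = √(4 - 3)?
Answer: 14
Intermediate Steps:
M(b) = 1 (M(b) = √1 = 1)
(9/(M(-3) + 8))*14 = (9/(1 + 8))*14 = (9/9)*14 = (9*(⅑))*14 = 1*14 = 14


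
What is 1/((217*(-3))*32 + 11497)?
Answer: -1/9335 ≈ -0.00010712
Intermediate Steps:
1/((217*(-3))*32 + 11497) = 1/(-651*32 + 11497) = 1/(-20832 + 11497) = 1/(-9335) = -1/9335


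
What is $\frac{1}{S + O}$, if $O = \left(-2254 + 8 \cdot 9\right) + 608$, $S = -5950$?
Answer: $- \frac{1}{7524} \approx -0.00013291$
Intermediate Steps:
$O = -1574$ ($O = \left(-2254 + 72\right) + 608 = -2182 + 608 = -1574$)
$\frac{1}{S + O} = \frac{1}{-5950 - 1574} = \frac{1}{-7524} = - \frac{1}{7524}$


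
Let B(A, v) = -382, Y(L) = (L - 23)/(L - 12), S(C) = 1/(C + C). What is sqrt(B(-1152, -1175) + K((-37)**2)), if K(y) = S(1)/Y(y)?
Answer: I*sqrt(691162251)/1346 ≈ 19.532*I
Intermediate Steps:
S(C) = 1/(2*C)
Y(L) = (-23 + L)/(-12 + L)
K(y) = (-12 + y)/(2*(-23 + y)) (K(y) = ((1/2)/1)/(((-23 + y)/(-12 + y))) = ((1/2)*1)*((-12 + y)/(-23 + y)) = ((-12 + y)/(-23 + y))/2 = (-12 + y)/(2*(-23 + y)))
sqrt(B(-1152, -1175) + K((-37)**2)) = sqrt(-382 + (-12 + (-37)**2)/(2*(-23 + (-37)**2))) = sqrt(-382 + (-12 + 1369)/(2*(-23 + 1369))) = sqrt(-382 + (1/2)*1357/1346) = sqrt(-382 + (1/2)*(1/1346)*1357) = sqrt(-382 + 1357/2692) = sqrt(-1026987/2692) = I*sqrt(691162251)/1346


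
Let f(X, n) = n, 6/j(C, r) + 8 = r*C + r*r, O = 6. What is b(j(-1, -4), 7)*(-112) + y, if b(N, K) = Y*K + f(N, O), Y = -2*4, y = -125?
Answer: 5475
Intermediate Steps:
j(C, r) = 6/(-8 + r² + C*r) (j(C, r) = 6/(-8 + (r*C + r*r)) = 6/(-8 + (C*r + r²)) = 6/(-8 + (r² + C*r)) = 6/(-8 + r² + C*r))
Y = -8
b(N, K) = 6 - 8*K (b(N, K) = -8*K + 6 = 6 - 8*K)
b(j(-1, -4), 7)*(-112) + y = (6 - 8*7)*(-112) - 125 = (6 - 56)*(-112) - 125 = -50*(-112) - 125 = 5600 - 125 = 5475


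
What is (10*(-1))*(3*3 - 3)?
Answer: -60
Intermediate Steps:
(10*(-1))*(3*3 - 3) = -10*(9 - 3) = -10*6 = -60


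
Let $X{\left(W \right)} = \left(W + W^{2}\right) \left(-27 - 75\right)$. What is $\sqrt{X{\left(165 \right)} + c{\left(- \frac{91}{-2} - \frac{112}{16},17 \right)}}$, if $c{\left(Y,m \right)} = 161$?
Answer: $i \sqrt{2793619} \approx 1671.4 i$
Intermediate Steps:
$X{\left(W \right)} = - 102 W - 102 W^{2}$ ($X{\left(W \right)} = \left(W + W^{2}\right) \left(-102\right) = - 102 W - 102 W^{2}$)
$\sqrt{X{\left(165 \right)} + c{\left(- \frac{91}{-2} - \frac{112}{16},17 \right)}} = \sqrt{\left(-102\right) 165 \left(1 + 165\right) + 161} = \sqrt{\left(-102\right) 165 \cdot 166 + 161} = \sqrt{-2793780 + 161} = \sqrt{-2793619} = i \sqrt{2793619}$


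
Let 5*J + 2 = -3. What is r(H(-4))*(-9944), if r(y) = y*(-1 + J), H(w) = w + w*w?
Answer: 238656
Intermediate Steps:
J = -1 (J = -⅖ + (⅕)*(-3) = -⅖ - ⅗ = -1)
H(w) = w + w²
r(y) = -2*y (r(y) = y*(-1 - 1) = y*(-2) = -2*y)
r(H(-4))*(-9944) = -(-8)*(1 - 4)*(-9944) = -(-8)*(-3)*(-9944) = -2*12*(-9944) = -24*(-9944) = 238656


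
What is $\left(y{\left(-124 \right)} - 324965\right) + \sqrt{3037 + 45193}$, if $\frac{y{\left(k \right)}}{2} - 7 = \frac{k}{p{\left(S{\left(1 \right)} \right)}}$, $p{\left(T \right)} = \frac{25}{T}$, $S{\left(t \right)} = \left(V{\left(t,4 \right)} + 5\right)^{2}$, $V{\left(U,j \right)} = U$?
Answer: $- \frac{8132703}{25} + \sqrt{48230} \approx -3.2509 \cdot 10^{5}$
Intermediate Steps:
$S{\left(t \right)} = \left(5 + t\right)^{2}$ ($S{\left(t \right)} = \left(t + 5\right)^{2} = \left(5 + t\right)^{2}$)
$y{\left(k \right)} = 14 + \frac{72 k}{25}$ ($y{\left(k \right)} = 14 + 2 \frac{k}{25 \frac{1}{\left(5 + 1\right)^{2}}} = 14 + 2 \frac{k}{25 \frac{1}{6^{2}}} = 14 + 2 \frac{k}{25 \cdot \frac{1}{36}} = 14 + 2 \frac{k}{\frac{25}{36}} = 14 + 2 k \frac{36}{25} = 14 + 2 \frac{36 k}{25} = 14 + \frac{72 k}{25}$)
$\left(y{\left(-124 \right)} - 324965\right) + \sqrt{3037 + 45193} = \left(\left(14 + \frac{72}{25} \left(-124\right)\right) - 324965\right) + \sqrt{3037 + 45193} = \left(\left(14 - \frac{8928}{25}\right) - 324965\right) + \sqrt{48230} = \left(- \frac{8578}{25} - 324965\right) + \sqrt{48230} = - \frac{8132703}{25} + \sqrt{48230}$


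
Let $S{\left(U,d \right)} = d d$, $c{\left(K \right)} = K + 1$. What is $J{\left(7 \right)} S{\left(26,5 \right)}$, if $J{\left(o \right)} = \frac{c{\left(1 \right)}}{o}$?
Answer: $\frac{50}{7} \approx 7.1429$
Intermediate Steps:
$c{\left(K \right)} = 1 + K$
$S{\left(U,d \right)} = d^{2}$
$J{\left(o \right)} = \frac{2}{o}$ ($J{\left(o \right)} = \frac{1 + 1}{o} = \frac{2}{o}$)
$J{\left(7 \right)} S{\left(26,5 \right)} = \frac{2}{7} \cdot 5^{2} = 2 \cdot \frac{1}{7} \cdot 25 = \frac{2}{7} \cdot 25 = \frac{50}{7}$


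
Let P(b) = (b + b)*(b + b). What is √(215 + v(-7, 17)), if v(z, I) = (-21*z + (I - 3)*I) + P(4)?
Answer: 2*√166 ≈ 25.768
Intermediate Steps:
P(b) = 4*b² (P(b) = (2*b)*(2*b) = 4*b²)
v(z, I) = 64 - 21*z + I*(-3 + I) (v(z, I) = (-21*z + (I - 3)*I) + 4*4² = (-21*z + (-3 + I)*I) + 4*16 = (-21*z + I*(-3 + I)) + 64 = 64 - 21*z + I*(-3 + I))
√(215 + v(-7, 17)) = √(215 + (64 + 17² - 21*(-7) - 3*17)) = √(215 + (64 + 289 + 147 - 51)) = √(215 + 449) = √664 = 2*√166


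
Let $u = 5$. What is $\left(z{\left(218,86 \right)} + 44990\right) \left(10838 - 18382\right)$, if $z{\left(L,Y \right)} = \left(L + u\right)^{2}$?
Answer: $-714560136$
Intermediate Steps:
$z{\left(L,Y \right)} = \left(5 + L\right)^{2}$ ($z{\left(L,Y \right)} = \left(L + 5\right)^{2} = \left(5 + L\right)^{2}$)
$\left(z{\left(218,86 \right)} + 44990\right) \left(10838 - 18382\right) = \left(\left(5 + 218\right)^{2} + 44990\right) \left(10838 - 18382\right) = \left(223^{2} + 44990\right) \left(-7544\right) = \left(49729 + 44990\right) \left(-7544\right) = 94719 \left(-7544\right) = -714560136$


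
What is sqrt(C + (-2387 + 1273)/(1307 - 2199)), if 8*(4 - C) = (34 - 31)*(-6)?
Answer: sqrt(1491647)/446 ≈ 2.7384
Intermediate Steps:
C = 25/4 (C = 4 - (34 - 31)*(-6)/8 = 4 - 3*(-6)/8 = 4 - 1/8*(-18) = 4 + 9/4 = 25/4 ≈ 6.2500)
sqrt(C + (-2387 + 1273)/(1307 - 2199)) = sqrt(25/4 + (-2387 + 1273)/(1307 - 2199)) = sqrt(25/4 - 1114/(-892)) = sqrt(25/4 - 1114*(-1/892)) = sqrt(25/4 + 557/446) = sqrt(6689/892) = sqrt(1491647)/446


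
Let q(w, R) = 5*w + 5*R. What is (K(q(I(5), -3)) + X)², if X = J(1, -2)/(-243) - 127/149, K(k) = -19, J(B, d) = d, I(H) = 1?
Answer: 516236502016/1310946849 ≈ 393.79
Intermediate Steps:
q(w, R) = 5*R + 5*w
X = -30563/36207 (X = -2/(-243) - 127/149 = -2*(-1/243) - 127*1/149 = 2/243 - 127/149 = -30563/36207 ≈ -0.84412)
(K(q(I(5), -3)) + X)² = (-19 - 30563/36207)² = (-718496/36207)² = 516236502016/1310946849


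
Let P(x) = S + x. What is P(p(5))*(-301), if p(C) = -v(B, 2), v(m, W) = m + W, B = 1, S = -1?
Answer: 1204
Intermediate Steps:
v(m, W) = W + m
p(C) = -3 (p(C) = -(2 + 1) = -1*3 = -3)
P(x) = -1 + x
P(p(5))*(-301) = (-1 - 3)*(-301) = -4*(-301) = 1204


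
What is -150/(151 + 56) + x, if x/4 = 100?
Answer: 27550/69 ≈ 399.28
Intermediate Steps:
x = 400 (x = 4*100 = 400)
-150/(151 + 56) + x = -150/(151 + 56) + 400 = -150/207 + 400 = (1/207)*(-150) + 400 = -50/69 + 400 = 27550/69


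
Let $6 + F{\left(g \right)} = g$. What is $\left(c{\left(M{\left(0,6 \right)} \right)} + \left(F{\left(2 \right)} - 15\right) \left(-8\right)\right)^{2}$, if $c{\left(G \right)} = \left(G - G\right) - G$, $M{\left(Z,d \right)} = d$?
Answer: $21316$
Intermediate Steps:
$F{\left(g \right)} = -6 + g$
$c{\left(G \right)} = - G$ ($c{\left(G \right)} = 0 - G = - G$)
$\left(c{\left(M{\left(0,6 \right)} \right)} + \left(F{\left(2 \right)} - 15\right) \left(-8\right)\right)^{2} = \left(\left(-1\right) 6 + \left(\left(-6 + 2\right) - 15\right) \left(-8\right)\right)^{2} = \left(-6 + \left(-4 - 15\right) \left(-8\right)\right)^{2} = \left(-6 - -152\right)^{2} = \left(-6 + 152\right)^{2} = 146^{2} = 21316$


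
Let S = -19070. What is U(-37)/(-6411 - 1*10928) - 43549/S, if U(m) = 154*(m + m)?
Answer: 138916833/47236390 ≈ 2.9409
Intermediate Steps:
U(m) = 308*m (U(m) = 154*(2*m) = 308*m)
U(-37)/(-6411 - 1*10928) - 43549/S = (308*(-37))/(-6411 - 1*10928) - 43549/(-19070) = -11396/(-6411 - 10928) - 43549*(-1/19070) = -11396/(-17339) + 43549/19070 = -11396*(-1/17339) + 43549/19070 = 1628/2477 + 43549/19070 = 138916833/47236390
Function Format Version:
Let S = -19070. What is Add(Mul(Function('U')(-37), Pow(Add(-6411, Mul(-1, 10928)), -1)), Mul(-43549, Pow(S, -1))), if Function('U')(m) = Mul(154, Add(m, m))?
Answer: Rational(138916833, 47236390) ≈ 2.9409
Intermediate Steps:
Function('U')(m) = Mul(308, m) (Function('U')(m) = Mul(154, Mul(2, m)) = Mul(308, m))
Add(Mul(Function('U')(-37), Pow(Add(-6411, Mul(-1, 10928)), -1)), Mul(-43549, Pow(S, -1))) = Add(Mul(Mul(308, -37), Pow(Add(-6411, Mul(-1, 10928)), -1)), Mul(-43549, Pow(-19070, -1))) = Add(Mul(-11396, Pow(Add(-6411, -10928), -1)), Mul(-43549, Rational(-1, 19070))) = Add(Mul(-11396, Pow(-17339, -1)), Rational(43549, 19070)) = Add(Mul(-11396, Rational(-1, 17339)), Rational(43549, 19070)) = Add(Rational(1628, 2477), Rational(43549, 19070)) = Rational(138916833, 47236390)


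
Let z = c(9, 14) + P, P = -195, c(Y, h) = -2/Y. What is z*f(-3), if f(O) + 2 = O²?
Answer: -12299/9 ≈ -1366.6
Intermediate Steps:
f(O) = -2 + O²
z = -1757/9 (z = -2/9 - 195 = -1757/9 ≈ -195.22)
z*f(-3) = -1757*(-2 + (-3)²)/9 = -1757*(-2 + 9)/9 = -1757/9*7 = -12299/9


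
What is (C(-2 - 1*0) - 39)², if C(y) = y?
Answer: 1681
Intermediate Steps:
(C(-2 - 1*0) - 39)² = ((-2 - 1*0) - 39)² = ((-2 + 0) - 39)² = (-2 - 39)² = (-41)² = 1681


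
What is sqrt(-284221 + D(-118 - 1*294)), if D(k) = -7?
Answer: 2*I*sqrt(71057) ≈ 533.13*I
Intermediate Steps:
sqrt(-284221 + D(-118 - 1*294)) = sqrt(-284221 - 7) = sqrt(-284228) = 2*I*sqrt(71057)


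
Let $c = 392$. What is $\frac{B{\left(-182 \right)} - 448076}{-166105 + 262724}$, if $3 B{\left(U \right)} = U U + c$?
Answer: $- \frac{436904}{96619} \approx -4.5219$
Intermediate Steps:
$B{\left(U \right)} = \frac{392}{3} + \frac{U^{2}}{3}$ ($B{\left(U \right)} = \frac{U U + 392}{3} = \frac{U^{2} + 392}{3} = \frac{392 + U^{2}}{3} = \frac{392}{3} + \frac{U^{2}}{3}$)
$\frac{B{\left(-182 \right)} - 448076}{-166105 + 262724} = \frac{\left(\frac{392}{3} + \frac{\left(-182\right)^{2}}{3}\right) - 448076}{-166105 + 262724} = \frac{\left(\frac{392}{3} + \frac{1}{3} \cdot 33124\right) - 448076}{96619} = \left(\left(\frac{392}{3} + \frac{33124}{3}\right) - 448076\right) \frac{1}{96619} = \left(11172 - 448076\right) \frac{1}{96619} = \left(-436904\right) \frac{1}{96619} = - \frac{436904}{96619}$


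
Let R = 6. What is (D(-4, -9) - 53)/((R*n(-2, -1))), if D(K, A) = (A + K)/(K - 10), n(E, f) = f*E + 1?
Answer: -81/28 ≈ -2.8929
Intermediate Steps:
n(E, f) = 1 + E*f (n(E, f) = E*f + 1 = 1 + E*f)
D(K, A) = (A + K)/(-10 + K)
(D(-4, -9) - 53)/((R*n(-2, -1))) = ((-9 - 4)/(-10 - 4) - 53)/((6*(1 - 2*(-1)))) = (-13/(-14) - 53)/((6*(1 + 2))) = (-1/14*(-13) - 53)/((6*3)) = (13/14 - 53)/18 = -729/14*1/18 = -81/28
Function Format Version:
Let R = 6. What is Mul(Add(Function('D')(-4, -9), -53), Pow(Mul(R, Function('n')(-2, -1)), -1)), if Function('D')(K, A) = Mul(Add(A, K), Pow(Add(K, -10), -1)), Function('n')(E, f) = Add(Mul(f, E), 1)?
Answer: Rational(-81, 28) ≈ -2.8929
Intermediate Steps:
Function('n')(E, f) = Add(1, Mul(E, f)) (Function('n')(E, f) = Add(Mul(E, f), 1) = Add(1, Mul(E, f)))
Function('D')(K, A) = Mul(Pow(Add(-10, K), -1), Add(A, K)) (Function('D')(K, A) = Mul(Add(A, K), Pow(Add(-10, K), -1)) = Mul(Pow(Add(-10, K), -1), Add(A, K)))
Mul(Add(Function('D')(-4, -9), -53), Pow(Mul(R, Function('n')(-2, -1)), -1)) = Mul(Add(Mul(Pow(Add(-10, -4), -1), Add(-9, -4)), -53), Pow(Mul(6, Add(1, Mul(-2, -1))), -1)) = Mul(Add(Mul(Pow(-14, -1), -13), -53), Pow(Mul(6, Add(1, 2)), -1)) = Mul(Add(Mul(Rational(-1, 14), -13), -53), Pow(Mul(6, 3), -1)) = Mul(Add(Rational(13, 14), -53), Pow(18, -1)) = Mul(Rational(-729, 14), Rational(1, 18)) = Rational(-81, 28)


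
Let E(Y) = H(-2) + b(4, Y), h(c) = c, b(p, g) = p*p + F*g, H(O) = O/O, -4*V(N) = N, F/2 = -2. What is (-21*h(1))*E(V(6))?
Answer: -483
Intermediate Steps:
F = -4 (F = 2*(-2) = -4)
V(N) = -N/4
H(O) = 1
b(p, g) = p**2 - 4*g (b(p, g) = p*p - 4*g = p**2 - 4*g)
E(Y) = 17 - 4*Y (E(Y) = 1 + (4**2 - 4*Y) = 1 + (16 - 4*Y) = 17 - 4*Y)
(-21*h(1))*E(V(6)) = (-21*1)*(17 - (-1)*6) = -21*(17 - 4*(-3/2)) = -21*(17 + 6) = -21*23 = -483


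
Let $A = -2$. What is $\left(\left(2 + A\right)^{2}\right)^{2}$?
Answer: $0$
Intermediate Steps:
$\left(\left(2 + A\right)^{2}\right)^{2} = \left(\left(2 - 2\right)^{2}\right)^{2} = \left(0^{2}\right)^{2} = 0^{2} = 0$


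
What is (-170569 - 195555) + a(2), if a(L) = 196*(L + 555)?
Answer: -256952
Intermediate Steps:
a(L) = 108780 + 196*L (a(L) = 196*(555 + L) = 108780 + 196*L)
(-170569 - 195555) + a(2) = (-170569 - 195555) + (108780 + 196*2) = -366124 + (108780 + 392) = -366124 + 109172 = -256952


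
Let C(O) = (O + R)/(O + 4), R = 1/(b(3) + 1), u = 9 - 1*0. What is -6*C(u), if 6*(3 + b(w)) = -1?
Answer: -666/169 ≈ -3.9408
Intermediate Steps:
b(w) = -19/6 (b(w) = -3 + (⅙)*(-1) = -3 - ⅙ = -19/6)
u = 9 (u = 9 + 0 = 9)
R = -6/13 (R = 1/(-19/6 + 1) = 1/(-13/6) = -6/13 ≈ -0.46154)
C(O) = (-6/13 + O)/(4 + O) (C(O) = (O - 6/13)/(O + 4) = (-6/13 + O)/(4 + O))
-6*C(u) = -6*(-6/13 + 9)/(4 + 9) = -6*111/(13*13) = -6*111/169 = -666/169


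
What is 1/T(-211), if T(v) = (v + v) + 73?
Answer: -1/349 ≈ -0.0028653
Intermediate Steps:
T(v) = 73 + 2*v (T(v) = 2*v + 73 = 73 + 2*v)
1/T(-211) = 1/(73 + 2*(-211)) = 1/(73 - 422) = 1/(-349) = -1/349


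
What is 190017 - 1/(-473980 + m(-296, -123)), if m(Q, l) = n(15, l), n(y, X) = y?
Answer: 90061407406/473965 ≈ 1.9002e+5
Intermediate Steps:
m(Q, l) = 15
190017 - 1/(-473980 + m(-296, -123)) = 190017 - 1/(-473980 + 15) = 190017 - 1/(-473965) = 190017 - 1*(-1/473965) = 190017 + 1/473965 = 90061407406/473965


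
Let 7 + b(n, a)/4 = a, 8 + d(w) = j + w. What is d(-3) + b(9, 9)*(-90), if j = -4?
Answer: -735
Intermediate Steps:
d(w) = -12 + w (d(w) = -8 + (-4 + w) = -12 + w)
b(n, a) = -28 + 4*a
d(-3) + b(9, 9)*(-90) = (-12 - 3) + (-28 + 4*9)*(-90) = -15 + (-28 + 36)*(-90) = -15 + 8*(-90) = -15 - 720 = -735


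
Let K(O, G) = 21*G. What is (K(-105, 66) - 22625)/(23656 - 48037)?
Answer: 21239/24381 ≈ 0.87113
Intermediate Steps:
(K(-105, 66) - 22625)/(23656 - 48037) = (21*66 - 22625)/(23656 - 48037) = (1386 - 22625)/(-24381) = -21239*(-1/24381) = 21239/24381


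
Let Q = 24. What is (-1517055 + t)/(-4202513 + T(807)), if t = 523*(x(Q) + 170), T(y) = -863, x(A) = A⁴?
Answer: -172090703/4203376 ≈ -40.941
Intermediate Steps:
t = 173607758 (t = 523*(24⁴ + 170) = 523*(331776 + 170) = 523*331946 = 173607758)
(-1517055 + t)/(-4202513 + T(807)) = (-1517055 + 173607758)/(-4202513 - 863) = 172090703/(-4203376) = 172090703*(-1/4203376) = -172090703/4203376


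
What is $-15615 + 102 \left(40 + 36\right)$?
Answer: $-7863$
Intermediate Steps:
$-15615 + 102 \left(40 + 36\right) = -15615 + 102 \cdot 76 = -15615 + 7752 = -7863$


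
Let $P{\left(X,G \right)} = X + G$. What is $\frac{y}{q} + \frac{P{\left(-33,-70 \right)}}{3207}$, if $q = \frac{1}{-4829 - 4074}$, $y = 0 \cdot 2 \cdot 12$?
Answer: $- \frac{103}{3207} \approx -0.032117$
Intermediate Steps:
$y = 0$ ($y = 0 \cdot 12 = 0$)
$q = - \frac{1}{8903}$ ($q = \frac{1}{-4829 - 4074} = \frac{1}{-8903} = - \frac{1}{8903} \approx -0.00011232$)
$P{\left(X,G \right)} = G + X$
$\frac{y}{q} + \frac{P{\left(-33,-70 \right)}}{3207} = \frac{0}{- \frac{1}{8903}} + \frac{-70 - 33}{3207} = 0 \left(-8903\right) - \frac{103}{3207} = 0 - \frac{103}{3207} = - \frac{103}{3207}$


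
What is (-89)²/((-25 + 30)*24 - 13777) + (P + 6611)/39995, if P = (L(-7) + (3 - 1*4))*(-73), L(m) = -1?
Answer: -224520046/546211715 ≈ -0.41105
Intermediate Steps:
P = 146 (P = (-1 + (3 - 1*4))*(-73) = (-1 + (3 - 4))*(-73) = (-1 - 1)*(-73) = -2*(-73) = 146)
(-89)²/((-25 + 30)*24 - 13777) + (P + 6611)/39995 = (-89)²/((-25 + 30)*24 - 13777) + (146 + 6611)/39995 = 7921/(5*24 - 13777) + 6757*(1/39995) = 7921/(120 - 13777) + 6757/39995 = 7921/(-13657) + 6757/39995 = 7921*(-1/13657) + 6757/39995 = -7921/13657 + 6757/39995 = -224520046/546211715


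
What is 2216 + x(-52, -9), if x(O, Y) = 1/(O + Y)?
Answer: 135175/61 ≈ 2216.0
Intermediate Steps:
2216 + x(-52, -9) = 2216 + 1/(-52 - 9) = 2216 + 1/(-61) = 2216 - 1/61 = 135175/61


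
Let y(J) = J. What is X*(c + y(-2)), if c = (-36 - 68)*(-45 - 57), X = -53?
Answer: -562118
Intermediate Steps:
c = 10608 (c = -104*(-102) = 10608)
X*(c + y(-2)) = -53*(10608 - 2) = -53*10606 = -562118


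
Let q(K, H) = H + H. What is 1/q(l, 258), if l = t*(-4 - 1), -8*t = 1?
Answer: 1/516 ≈ 0.0019380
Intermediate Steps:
t = -1/8 (t = -1/8*1 = -1/8 ≈ -0.12500)
l = 5/8 (l = -(-4 - 1)/8 = -1/8*(-5) = 5/8 ≈ 0.62500)
q(K, H) = 2*H
1/q(l, 258) = 1/(2*258) = 1/516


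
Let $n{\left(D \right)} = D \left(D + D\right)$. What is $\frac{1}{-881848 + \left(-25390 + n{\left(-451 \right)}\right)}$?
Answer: $- \frac{1}{500436} \approx -1.9983 \cdot 10^{-6}$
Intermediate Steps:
$n{\left(D \right)} = 2 D^{2}$ ($n{\left(D \right)} = D 2 D = 2 D^{2}$)
$\frac{1}{-881848 + \left(-25390 + n{\left(-451 \right)}\right)} = \frac{1}{-881848 - \left(25390 - 2 \left(-451\right)^{2}\right)} = \frac{1}{-881848 + \left(-25390 + 2 \cdot 203401\right)} = \frac{1}{-881848 + \left(-25390 + 406802\right)} = \frac{1}{-881848 + 381412} = \frac{1}{-500436} = - \frac{1}{500436}$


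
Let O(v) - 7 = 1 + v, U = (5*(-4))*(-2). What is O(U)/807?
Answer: 16/269 ≈ 0.059480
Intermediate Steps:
U = 40 (U = -20*(-2) = 40)
O(v) = 8 + v (O(v) = 7 + (1 + v) = 8 + v)
O(U)/807 = (8 + 40)/807 = 48*(1/807) = 16/269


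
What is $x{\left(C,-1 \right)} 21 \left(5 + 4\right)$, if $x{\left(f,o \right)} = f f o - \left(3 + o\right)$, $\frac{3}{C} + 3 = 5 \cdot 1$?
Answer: $- \frac{3213}{4} \approx -803.25$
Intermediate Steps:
$C = \frac{3}{2}$ ($C = \frac{3}{-3 + 5 \cdot 1} = \frac{3}{-3 + 5} = \frac{3}{2} \approx 1.5$)
$x{\left(f,o \right)} = -3 - o + o f^{2}$ ($x{\left(f,o \right)} = f^{2} o - \left(3 + o\right) = o f^{2} - \left(3 + o\right) = -3 - o + o f^{2}$)
$x{\left(C,-1 \right)} 21 \left(5 + 4\right) = \left(-3 - -1 - \left(\frac{3}{2}\right)^{2}\right) 21 \left(5 + 4\right) = \left(-3 + 1 - \frac{9}{4}\right) 21 \cdot 9 = \left(- \frac{17}{4}\right) 21 \cdot 9 = \left(- \frac{357}{4}\right) 9 = - \frac{3213}{4}$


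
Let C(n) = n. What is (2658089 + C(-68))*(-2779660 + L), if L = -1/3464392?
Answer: -25596295328213619141/3464392 ≈ -7.3884e+12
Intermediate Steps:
L = -1/3464392 (L = -1*1/3464392 = -1/3464392 ≈ -2.8865e-7)
(2658089 + C(-68))*(-2779660 + L) = (2658089 - 68)*(-2779660 - 1/3464392) = 2658021*(-9629831866721/3464392) = -25596295328213619141/3464392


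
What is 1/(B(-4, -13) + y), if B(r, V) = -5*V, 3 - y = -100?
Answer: 1/168 ≈ 0.0059524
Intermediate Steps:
y = 103 (y = 3 - 1*(-100) = 3 + 100 = 103)
1/(B(-4, -13) + y) = 1/(-5*(-13) + 103) = 1/(65 + 103) = 1/168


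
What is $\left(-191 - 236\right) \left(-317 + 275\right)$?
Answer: $17934$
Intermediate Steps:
$\left(-191 - 236\right) \left(-317 + 275\right) = \left(-427\right) \left(-42\right) = 17934$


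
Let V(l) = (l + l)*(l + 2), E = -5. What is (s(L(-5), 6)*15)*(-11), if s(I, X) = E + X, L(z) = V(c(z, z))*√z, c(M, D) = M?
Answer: -165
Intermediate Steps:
V(l) = 2*l*(2 + l) (V(l) = (2*l)*(2 + l) = 2*l*(2 + l))
L(z) = 2*z^(3/2)*(2 + z) (L(z) = (2*z*(2 + z))*√z = 2*z^(3/2)*(2 + z))
s(I, X) = -5 + X
(s(L(-5), 6)*15)*(-11) = ((-5 + 6)*15)*(-11) = (1*15)*(-11) = 15*(-11) = -165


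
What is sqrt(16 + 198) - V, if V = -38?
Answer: 38 + sqrt(214) ≈ 52.629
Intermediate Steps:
sqrt(16 + 198) - V = sqrt(16 + 198) - 1*(-38) = sqrt(214) + 38 = 38 + sqrt(214)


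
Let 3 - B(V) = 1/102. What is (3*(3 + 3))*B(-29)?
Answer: 915/17 ≈ 53.824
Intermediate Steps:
B(V) = 305/102 (B(V) = 3 - 1/102 = 305/102)
(3*(3 + 3))*B(-29) = (3*(3 + 3))*(305/102) = (3*6)*(305/102) = 18*(305/102) = 915/17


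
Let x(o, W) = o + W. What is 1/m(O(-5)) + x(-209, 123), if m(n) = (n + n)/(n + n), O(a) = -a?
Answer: -85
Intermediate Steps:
x(o, W) = W + o
m(n) = 1 (m(n) = (2*n)/((2*n)) = (2*n)*(1/(2*n)) = 1)
1/m(O(-5)) + x(-209, 123) = 1/1 + (123 - 209) = 1 - 86 = -85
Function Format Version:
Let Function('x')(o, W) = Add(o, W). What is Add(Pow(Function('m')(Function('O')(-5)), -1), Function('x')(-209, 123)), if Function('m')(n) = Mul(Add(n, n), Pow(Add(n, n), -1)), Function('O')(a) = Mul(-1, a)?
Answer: -85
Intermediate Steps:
Function('x')(o, W) = Add(W, o)
Function('m')(n) = 1 (Function('m')(n) = Mul(Mul(2, n), Pow(Mul(2, n), -1)) = Mul(Mul(2, n), Mul(Rational(1, 2), Pow(n, -1))) = 1)
Add(Pow(Function('m')(Function('O')(-5)), -1), Function('x')(-209, 123)) = Add(Pow(1, -1), Add(123, -209)) = Add(1, -86) = -85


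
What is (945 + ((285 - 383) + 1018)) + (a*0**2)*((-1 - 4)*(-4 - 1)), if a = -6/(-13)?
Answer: 1865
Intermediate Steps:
a = 6/13 (a = -6*(-1/13) = 6/13 ≈ 0.46154)
(945 + ((285 - 383) + 1018)) + (a*0**2)*((-1 - 4)*(-4 - 1)) = (945 + ((285 - 383) + 1018)) + ((6/13)*0**2)*((-1 - 4)*(-4 - 1)) = (945 + (-98 + 1018)) + ((6/13)*0)*(-5*(-5)) = (945 + 920) + 0*25 = 1865 + 0 = 1865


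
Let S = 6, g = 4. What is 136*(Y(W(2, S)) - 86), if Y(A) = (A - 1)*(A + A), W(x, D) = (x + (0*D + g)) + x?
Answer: 3536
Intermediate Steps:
W(x, D) = 4 + 2*x (W(x, D) = (x + (0*D + 4)) + x = (x + (0 + 4)) + x = (x + 4) + x = (4 + x) + x = 4 + 2*x)
Y(A) = 2*A*(-1 + A) (Y(A) = (-1 + A)*(2*A) = 2*A*(-1 + A))
136*(Y(W(2, S)) - 86) = 136*(2*(4 + 2*2)*(-1 + (4 + 2*2)) - 86) = 136*(2*(4 + 4)*(-1 + (4 + 4)) - 86) = 136*(2*8*(-1 + 8) - 86) = 136*(2*8*7 - 86) = 136*(112 - 86) = 136*26 = 3536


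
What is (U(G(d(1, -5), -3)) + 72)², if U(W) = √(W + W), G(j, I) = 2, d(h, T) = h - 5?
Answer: 5476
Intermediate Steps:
d(h, T) = -5 + h
U(W) = √2*√W (U(W) = √(2*W) = √2*√W)
(U(G(d(1, -5), -3)) + 72)² = (√2*√2 + 72)² = (2 + 72)² = 74² = 5476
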